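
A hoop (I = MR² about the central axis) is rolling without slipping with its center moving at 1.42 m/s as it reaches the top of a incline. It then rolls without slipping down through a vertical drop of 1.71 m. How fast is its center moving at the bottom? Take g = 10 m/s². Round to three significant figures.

v ≈ 4.37 m/s

For this body I = MR², i.e. k = I/(MR²) = 1.
Since it rolls without slipping, ω = v/R and KE = ½Mv² + ½Iω² = ½(1+k)Mv² = Mv².
Energy conservation: Mv₀² + Mgh = Mv², so v² = v₀² + 2gh/(1+k).
v = √(1.42² + 2×10×1.71/2) = √19.12 ≈ 4.37 m/s.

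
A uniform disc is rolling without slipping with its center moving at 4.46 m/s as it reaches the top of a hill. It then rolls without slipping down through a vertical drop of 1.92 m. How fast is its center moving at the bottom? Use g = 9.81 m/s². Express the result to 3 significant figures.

For this body I = (1/2)MR², i.e. k = I/(MR²) = 0.5.
Since it rolls without slipping, ω = v/R and KE = ½Mv² + ½Iω² = ½(1+k)Mv² = (3/4)Mv².
Energy conservation: (3/4)Mv₀² + Mgh = (3/4)Mv², so v² = v₀² + 2gh/(1+k).
v = √(4.46² + 2×9.81×1.92/1.5) = √45.01 ≈ 6.71 m/s.

v ≈ 6.71 m/s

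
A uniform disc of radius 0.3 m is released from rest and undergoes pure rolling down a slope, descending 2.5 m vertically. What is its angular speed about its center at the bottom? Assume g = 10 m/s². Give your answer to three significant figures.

With I = (1/2)MR², the ratio k = I/(MR²) is 0.5.
Pure rolling means v = ωR; then KE = ½Mv² + ½I(v/R)² = ½(1+k)Mv² = (3/4)Mv².
Energy conservation Mgh = ½(1+k)Mv² gives v = √(2gh/(1+k)) = √(2 × 10 × 2.5 / 1.5) = 5.774 m/s.
Then ω = v/R = 5.774 / 0.3 ≈ 19.2 rad/s.

ω ≈ 19.2 rad/s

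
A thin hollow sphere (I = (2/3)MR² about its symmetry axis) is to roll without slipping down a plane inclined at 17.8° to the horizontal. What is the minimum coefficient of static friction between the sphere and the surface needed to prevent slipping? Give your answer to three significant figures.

μ_min ≈ 0.128

With I = (2/3)MR², the ratio k = I/(MR²) is 2/3.
Translational: Mg sinθ − f = Ma. Rotational about the CM: fR = Iα = kMRa, so f = kMa.
These give a = g sinθ/(1+k) and the required friction f = kMg sinθ/(1+k).
With N = Mg cosθ, the no-slip condition f ≤ μN gives μ_min = f/N = k tanθ/(1+k).
μ_min = (2/3) × tan17.8° / 1.667 ≈ 0.128.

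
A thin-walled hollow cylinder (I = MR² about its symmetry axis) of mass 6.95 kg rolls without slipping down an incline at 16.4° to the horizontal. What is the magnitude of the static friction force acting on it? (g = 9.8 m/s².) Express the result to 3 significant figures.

f ≈ 9.62 N

For this body I = MR², i.e. k = I/(MR²) = 1.
Newton's second law down the slope: Mg sinθ − f = Ma. The torque equation fR = Iα (with α = a/R) gives f = kMa.
Combining, a = g sinθ/(1+k) and f = kMa = kMg sinθ/(1+k).
f = 1 × 6.95 × 9.8 × sin16.4° / 2 ≈ 9.62 N.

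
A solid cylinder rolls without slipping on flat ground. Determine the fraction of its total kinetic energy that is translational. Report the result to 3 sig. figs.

For this body I = (1/2)MR², i.e. k = I/(MR²) = 0.5.
With ω = v/R, KE_trans = ½Mv² and KE_rot = ½Iω² = ½kMv², so KE_total = ½(1+k)Mv².
The translational fraction is therefore 1/(1+k) = 1/1.5 ≈ 0.667.

fraction ≈ 0.667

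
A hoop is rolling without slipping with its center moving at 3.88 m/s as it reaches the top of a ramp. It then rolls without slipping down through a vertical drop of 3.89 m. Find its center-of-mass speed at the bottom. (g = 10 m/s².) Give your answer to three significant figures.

For this body I = MR², i.e. k = I/(MR²) = 1.
Rolling without slipping gives ω = v/R, so the total kinetic energy is ½Mv² + ½Iω² = ½(1+k)Mv² = Mv².
Energy conservation: Mv₀² + Mgh = Mv², so v² = v₀² + 2gh/(1+k).
v = √(3.88² + 2×10×3.89/2) = √53.95 ≈ 7.35 m/s.

v ≈ 7.35 m/s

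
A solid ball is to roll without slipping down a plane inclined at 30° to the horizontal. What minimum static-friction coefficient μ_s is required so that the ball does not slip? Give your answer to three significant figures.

Here I = (2/5)MR², so the shape factor k = I/(MR²) = 0.4.
Translational: Mg sinθ − f = Ma. Rotational about the CM: fR = Iα = kMRa, so f = kMa.
These give a = g sinθ/(1+k) and the required friction f = kMg sinθ/(1+k).
The normal force is N = Mg cosθ, so μ_min = f/N = k tanθ/(1+k).
μ_min = 0.4 × tan30° / 1.4 ≈ 0.165.

μ_min ≈ 0.165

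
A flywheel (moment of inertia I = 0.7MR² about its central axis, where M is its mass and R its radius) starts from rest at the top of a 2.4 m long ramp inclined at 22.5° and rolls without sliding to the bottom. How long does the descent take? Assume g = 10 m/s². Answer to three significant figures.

Here I = 0.7MR², so the shape factor k = I/(MR²) = 0.7.
Along the incline Mg sinθ − f = Ma, and torque about the center fR = Iα = kMR²(a/R) gives f = kMa.
Hence a = g sinθ/(1+k) = 10×sin22.5°/1.7 = 2.251 m/s².
Starting from rest, L = ½at², so t = √(2L/a) = √(2×2.4/2.251) ≈ 1.46 s.

t ≈ 1.46 s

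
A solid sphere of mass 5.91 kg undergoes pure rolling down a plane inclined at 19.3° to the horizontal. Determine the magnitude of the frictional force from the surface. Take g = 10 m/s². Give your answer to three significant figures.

f ≈ 5.58 N

Here I = (2/5)MR², so the shape factor k = I/(MR²) = 0.4.
Newton's second law down the slope: Mg sinθ − f = Ma. The torque equation fR = Iα (with α = a/R) gives f = kMa.
Combining, a = g sinθ/(1+k) and f = kMa = kMg sinθ/(1+k).
f = 0.4 × 5.91 × 10 × sin19.3° / 1.4 ≈ 5.58 N.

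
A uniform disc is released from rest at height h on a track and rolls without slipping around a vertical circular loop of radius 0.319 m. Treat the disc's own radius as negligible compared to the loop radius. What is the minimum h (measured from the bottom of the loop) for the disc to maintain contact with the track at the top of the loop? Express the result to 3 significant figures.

The moment of inertia is (1/2)MR², giving k ≡ I/(MR²) = 0.5.
At the top of the loop, the minimum-contact condition is Mg = Mv_top²/r, so v_top² = gr.
With ω = v/R, the kinetic energy at speed v is ½(1+k)Mv² = (3/4)Mv².
Energy conservation from release (height h) to the top (height 2r): Mgh = Mg(2r) + (3/4)M·gr.
Thus h_min = 2r + (1+k)r/2 = r(2 + 1.5/2) = 0.319 × 2.75 ≈ 0.877 m.

h_min ≈ 0.877 m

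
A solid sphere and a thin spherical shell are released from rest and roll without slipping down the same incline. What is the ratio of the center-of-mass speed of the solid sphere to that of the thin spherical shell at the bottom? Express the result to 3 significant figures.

Each satisfies Mgh = ½(1+k)Mv² with k = I/(MR²), so v ∝ 1/√(1+k).
For the solid sphere k = 0.4; for the thin spherical shell k = 2/3.
v₁/v₂ = √((1+k₂)/(1+k₁)) = √(1.667/1.4) ≈ 1.09.

v_ratio ≈ 1.09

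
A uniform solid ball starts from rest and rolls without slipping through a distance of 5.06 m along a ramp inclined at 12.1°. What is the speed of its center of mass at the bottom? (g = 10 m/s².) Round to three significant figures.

Here I = (2/5)MR², so the shape factor k = I/(MR²) = 0.4.
Pure rolling means v = ωR; then KE = ½Mv² + ½I(v/R)² = ½(1+k)Mv² = (7/10)Mv².
The vertical drop is h = L sinθ = 5.06 × sin12.1° = 1.061 m.
Energy conservation: Mgh = (7/10)Mv², so v = √(2gh/(1+k)) = √(2 × 10 × 1.061 / 1.4) ≈ 3.89 m/s.

v ≈ 3.89 m/s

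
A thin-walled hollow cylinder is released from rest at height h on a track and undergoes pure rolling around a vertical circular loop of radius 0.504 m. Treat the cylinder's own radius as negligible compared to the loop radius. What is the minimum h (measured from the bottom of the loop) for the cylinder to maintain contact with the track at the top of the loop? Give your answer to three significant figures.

h_min ≈ 1.51 m

Here I = MR², so the shape factor k = I/(MR²) = 1.
At the top, contact is just lost when gravity alone supplies the centripetal force: Mg = Mv_top²/r, i.e. v_top² = gr.
With ω = v/R, the kinetic energy at speed v is ½(1+k)Mv² = Mv².
Energy conservation from release (height h) to the top (height 2r): Mgh = Mg(2r) + M·gr.
Thus h_min = 2r + (1+k)r/2 = r(2 + 2/2) = 0.504 × 3 ≈ 1.51 m.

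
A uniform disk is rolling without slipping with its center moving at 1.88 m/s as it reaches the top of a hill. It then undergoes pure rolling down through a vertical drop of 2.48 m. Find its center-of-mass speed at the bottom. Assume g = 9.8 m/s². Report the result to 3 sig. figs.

v ≈ 5.99 m/s

Here I = (1/2)MR², so the shape factor k = I/(MR²) = 0.5.
The rolling condition ω = v/R makes the rotational term ½I(v/R)² = ½kMv², so KE_total = ½(1+k)Mv² = (3/4)Mv².
Conserving energy between top and bottom: (3/4)Mv² = (3/4)Mv₀² + Mgh, hence v² = v₀² + 2gh/(1+k).
v = √(1.88² + 2×9.8×2.48/1.5) = √35.94 ≈ 5.99 m/s.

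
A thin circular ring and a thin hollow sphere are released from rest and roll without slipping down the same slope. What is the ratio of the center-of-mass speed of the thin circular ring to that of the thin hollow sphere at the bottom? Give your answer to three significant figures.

v_ratio ≈ 0.913

Each satisfies Mgh = ½(1+k)Mv² with k = I/(MR²), so v ∝ 1/√(1+k).
For the thin circular ring k = 1; for the thin hollow sphere k = 2/3.
v₁/v₂ = √((1+k₂)/(1+k₁)) = √(1.667/2) ≈ 0.913.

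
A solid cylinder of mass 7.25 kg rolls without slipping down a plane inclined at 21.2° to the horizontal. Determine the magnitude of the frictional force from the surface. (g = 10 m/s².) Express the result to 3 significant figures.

f ≈ 8.74 N

With I = (1/2)MR², the ratio k = I/(MR²) is 0.5.
Translational: Mg sinθ − f = Ma. Rotational about the CM: fR = Iα = kMRa, so f = kMa.
Combining, a = g sinθ/(1+k) and f = kMa = kMg sinθ/(1+k).
f = 0.5 × 7.25 × 10 × sin21.2° / 1.5 ≈ 8.74 N.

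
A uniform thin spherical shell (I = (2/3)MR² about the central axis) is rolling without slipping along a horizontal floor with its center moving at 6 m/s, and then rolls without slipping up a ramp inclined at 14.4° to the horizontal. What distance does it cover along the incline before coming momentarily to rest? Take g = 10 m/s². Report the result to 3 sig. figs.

With I = (2/3)MR², the ratio k = I/(MR²) is 2/3.
Since it rolls without slipping, ω = v/R and KE = ½Mv² + ½Iω² = ½(1+k)Mv² = (5/6)Mv².
Setting this equal to Mgh gives the vertical rise h = (1+k)v₀²/(2g) = 1.667×6²/(2×10) = 3 m.
Along the incline, d = h/sinθ = 3/sin14.4° ≈ 12.1 m.

d ≈ 12.1 m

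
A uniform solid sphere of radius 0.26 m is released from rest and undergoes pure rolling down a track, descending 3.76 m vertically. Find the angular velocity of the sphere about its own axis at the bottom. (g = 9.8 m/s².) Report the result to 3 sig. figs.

ω ≈ 27.9 rad/s

The moment of inertia is (2/5)MR², giving k ≡ I/(MR²) = 0.4.
Pure rolling means v = ωR; then KE = ½Mv² + ½I(v/R)² = ½(1+k)Mv² = (7/10)Mv².
Energy conservation Mgh = ½(1+k)Mv² gives v = √(2gh/(1+k)) = √(2 × 9.8 × 3.76 / 1.4) = 7.255 m/s.
The angular speed follows from ω = v/R = 7.255/0.26 ≈ 27.9 rad/s.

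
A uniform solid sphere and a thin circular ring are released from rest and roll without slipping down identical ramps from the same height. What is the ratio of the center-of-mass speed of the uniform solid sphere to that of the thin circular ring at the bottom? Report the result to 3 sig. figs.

v_ratio ≈ 1.20

Each satisfies Mgh = ½(1+k)Mv² with k = I/(MR²), so v ∝ 1/√(1+k).
For the uniform solid sphere k = 0.4; for the thin circular ring k = 1.
v₁/v₂ = √((1+k₂)/(1+k₁)) = √(2/1.4) ≈ 1.20.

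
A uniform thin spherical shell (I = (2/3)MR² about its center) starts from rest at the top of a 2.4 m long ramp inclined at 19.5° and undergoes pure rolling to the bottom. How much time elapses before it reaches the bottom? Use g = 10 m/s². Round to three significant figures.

t ≈ 1.55 s

For this body I = (2/3)MR², i.e. k = I/(MR²) = 2/3.
Along the incline Mg sinθ − f = Ma, and torque about the center fR = Iα = kMR²(a/R) gives f = kMa.
Hence a = g sinθ/(1+k) = 10×sin19.5°/1.667 = 2.003 m/s².
With constant a from rest, t = √(2L/a) = √(2·2.4/2.003) ≈ 1.55 s.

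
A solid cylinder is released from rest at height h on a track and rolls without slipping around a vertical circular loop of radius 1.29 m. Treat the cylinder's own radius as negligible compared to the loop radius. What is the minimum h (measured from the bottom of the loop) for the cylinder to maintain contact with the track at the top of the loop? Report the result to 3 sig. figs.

h_min ≈ 3.55 m

Here I = (1/2)MR², so the shape factor k = I/(MR²) = 0.5.
At the top of the loop, the minimum-contact condition is Mg = Mv_top²/r, so v_top² = gr.
With ω = v/R, the kinetic energy at speed v is ½(1+k)Mv² = (3/4)Mv².
Energy conservation from release (height h) to the top (height 2r): Mgh = Mg(2r) + (3/4)M·gr.
Thus h_min = 2r + (1+k)r/2 = r(2 + 1.5/2) = 1.29 × 2.75 ≈ 3.55 m.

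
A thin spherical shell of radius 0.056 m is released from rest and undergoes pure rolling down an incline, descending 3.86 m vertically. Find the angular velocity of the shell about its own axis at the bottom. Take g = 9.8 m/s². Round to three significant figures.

ω ≈ 120 rad/s

The moment of inertia is (2/3)MR², giving k ≡ I/(MR²) = 2/3.
The rolling condition ω = v/R makes the rotational term ½I(v/R)² = ½kMv², so KE_total = ½(1+k)Mv² = (5/6)Mv².
Energy conservation Mgh = ½(1+k)Mv² gives v = √(2gh/(1+k)) = √(2 × 9.8 × 3.86 / 1.667) = 6.737 m/s.
Then ω = v/R = 6.737 / 0.056 ≈ 120 rad/s.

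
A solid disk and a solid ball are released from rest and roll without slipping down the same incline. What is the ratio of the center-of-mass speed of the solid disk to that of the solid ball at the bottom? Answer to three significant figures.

Each satisfies Mgh = ½(1+k)Mv² with k = I/(MR²), so v ∝ 1/√(1+k).
For the solid disk k = 0.5; for the solid ball k = 0.4.
v₁/v₂ = √((1+k₂)/(1+k₁)) = √(1.4/1.5) ≈ 0.966.

v_ratio ≈ 0.966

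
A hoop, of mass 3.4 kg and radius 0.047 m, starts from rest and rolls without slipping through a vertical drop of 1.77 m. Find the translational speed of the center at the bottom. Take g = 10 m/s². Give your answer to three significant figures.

For this body I = MR², i.e. k = I/(MR²) = 1.
The rolling condition ω = v/R makes the rotational term ½I(v/R)² = ½kMv², so KE_total = ½(1+k)Mv² = Mv².
Energy conservation: Mgh = Mv², so v = √(2gh/(1+k)) = √(2 × 10 × 1.77 / 2) ≈ 4.21 m/s.

v ≈ 4.21 m/s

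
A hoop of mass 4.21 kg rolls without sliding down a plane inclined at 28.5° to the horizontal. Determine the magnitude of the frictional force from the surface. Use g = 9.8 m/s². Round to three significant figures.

Here I = MR², so the shape factor k = I/(MR²) = 1.
Translational: Mg sinθ − f = Ma. Rotational about the CM: fR = Iα = kMRa, so f = kMa.
Combining, a = g sinθ/(1+k) and f = kMa = kMg sinθ/(1+k).
f = 1 × 4.21 × 9.8 × sin28.5° / 2 ≈ 9.84 N.

f ≈ 9.84 N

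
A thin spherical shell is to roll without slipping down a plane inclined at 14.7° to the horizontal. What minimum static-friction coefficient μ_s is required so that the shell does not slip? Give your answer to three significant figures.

The moment of inertia is (2/3)MR², giving k ≡ I/(MR²) = 2/3.
Along the incline Mg sinθ − f = Ma, and torque about the center fR = Iα = kMR²(a/R) gives f = kMa.
These give a = g sinθ/(1+k) and the required friction f = kMg sinθ/(1+k).
The normal force is N = Mg cosθ, so μ_min = f/N = k tanθ/(1+k).
μ_min = (2/3) × tan14.7° / 1.667 ≈ 0.105.

μ_min ≈ 0.105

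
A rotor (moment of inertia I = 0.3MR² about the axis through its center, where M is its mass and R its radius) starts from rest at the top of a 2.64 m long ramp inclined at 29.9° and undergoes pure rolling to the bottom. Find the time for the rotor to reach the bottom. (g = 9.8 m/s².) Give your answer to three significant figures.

For this body I = 0.3MR², i.e. k = I/(MR²) = 0.3.
Along the incline Mg sinθ − f = Ma, and torque about the center fR = Iα = kMR²(a/R) gives f = kMa.
Hence a = g sinθ/(1+k) = 9.8×sin29.9°/1.3 = 3.758 m/s².
Starting from rest, L = ½at², so t = √(2L/a) = √(2×2.64/3.758) ≈ 1.19 s.

t ≈ 1.19 s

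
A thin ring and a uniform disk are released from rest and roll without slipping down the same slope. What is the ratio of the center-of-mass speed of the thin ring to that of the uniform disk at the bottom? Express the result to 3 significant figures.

Each satisfies Mgh = ½(1+k)Mv² with k = I/(MR²), so v ∝ 1/√(1+k).
For the thin ring k = 1; for the uniform disk k = 0.5.
v₁/v₂ = √((1+k₂)/(1+k₁)) = √(1.5/2) ≈ 0.866.

v_ratio ≈ 0.866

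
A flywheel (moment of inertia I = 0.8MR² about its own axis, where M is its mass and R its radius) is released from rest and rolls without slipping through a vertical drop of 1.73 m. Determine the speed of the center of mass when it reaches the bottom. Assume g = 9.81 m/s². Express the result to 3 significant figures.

v ≈ 4.34 m/s

The moment of inertia is 0.8MR², giving k ≡ I/(MR²) = 0.8.
The rolling condition ω = v/R makes the rotational term ½I(v/R)² = ½kMv², so KE_total = ½(1+k)Mv² = (9/10)Mv².
Setting Mgh = (9/10)Mv² gives v = √(2gh/(1+k)) = √(2·9.81·1.73/1.8) ≈ 4.34 m/s.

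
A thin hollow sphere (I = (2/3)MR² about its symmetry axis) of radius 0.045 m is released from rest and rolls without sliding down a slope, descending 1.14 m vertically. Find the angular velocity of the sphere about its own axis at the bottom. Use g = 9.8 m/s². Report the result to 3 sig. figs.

With I = (2/3)MR², the ratio k = I/(MR²) is 2/3.
Rolling without slipping gives ω = v/R, so the total kinetic energy is ½Mv² + ½Iω² = ½(1+k)Mv² = (5/6)Mv².
Energy conservation Mgh = ½(1+k)Mv² gives v = √(2gh/(1+k)) = √(2 × 9.8 × 1.14 / 1.667) = 3.661 m/s.
Then ω = v/R = 3.661 / 0.045 ≈ 81.4 rad/s.

ω ≈ 81.4 rad/s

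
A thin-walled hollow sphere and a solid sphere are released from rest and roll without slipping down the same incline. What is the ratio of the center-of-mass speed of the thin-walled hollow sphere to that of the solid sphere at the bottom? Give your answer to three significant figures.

v_ratio ≈ 0.917

Each satisfies Mgh = ½(1+k)Mv² with k = I/(MR²), so v ∝ 1/√(1+k).
For the thin-walled hollow sphere k = 2/3; for the solid sphere k = 0.4.
v₁/v₂ = √((1+k₂)/(1+k₁)) = √(1.4/1.667) ≈ 0.917.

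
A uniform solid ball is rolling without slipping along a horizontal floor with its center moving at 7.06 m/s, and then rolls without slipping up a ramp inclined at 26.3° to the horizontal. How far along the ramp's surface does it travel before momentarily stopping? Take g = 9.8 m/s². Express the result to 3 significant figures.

d ≈ 8.04 m

Here I = (2/5)MR², so the shape factor k = I/(MR²) = 0.4.
Pure rolling means v = ωR; then KE = ½Mv² + ½I(v/R)² = ½(1+k)Mv² = (7/10)Mv².
Setting this equal to Mgh gives the vertical rise h = (1+k)v₀²/(2g) = 1.4×7.06²/(2×9.8) = 3.56 m.
Along the incline, d = h/sinθ = 3.56/sin26.3° ≈ 8.04 m.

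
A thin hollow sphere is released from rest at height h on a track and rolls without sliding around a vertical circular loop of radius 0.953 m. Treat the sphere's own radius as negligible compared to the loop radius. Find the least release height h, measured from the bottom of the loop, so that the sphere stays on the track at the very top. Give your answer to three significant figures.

Here I = (2/3)MR², so the shape factor k = I/(MR²) = 2/3.
At the top of the loop, the minimum-contact condition is Mg = Mv_top²/r, so v_top² = gr.
With ω = v/R, the kinetic energy at speed v is ½(1+k)Mv² = (5/6)Mv².
Energy conservation from release (height h) to the top (height 2r): Mgh = Mg(2r) + (5/6)M·gr.
Thus h_min = 2r + (1+k)r/2 = r(2 + 1.667/2) = 0.953 × 2.833 ≈ 2.70 m.

h_min ≈ 2.70 m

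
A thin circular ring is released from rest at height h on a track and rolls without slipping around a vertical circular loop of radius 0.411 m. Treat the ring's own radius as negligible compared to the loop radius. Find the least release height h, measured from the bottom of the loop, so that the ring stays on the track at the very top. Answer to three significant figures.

The moment of inertia is MR², giving k ≡ I/(MR²) = 1.
At the top, contact is just lost when gravity alone supplies the centripetal force: Mg = Mv_top²/r, i.e. v_top² = gr.
With ω = v/R, the kinetic energy at speed v is ½(1+k)Mv² = Mv².
Energy conservation from release (height h) to the top (height 2r): Mgh = Mg(2r) + M·gr.
Thus h_min = 2r + (1+k)r/2 = r(2 + 2/2) = 0.411 × 3 ≈ 1.23 m.

h_min ≈ 1.23 m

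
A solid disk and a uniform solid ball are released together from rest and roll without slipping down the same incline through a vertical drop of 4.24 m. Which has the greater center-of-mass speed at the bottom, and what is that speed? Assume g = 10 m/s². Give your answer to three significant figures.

the uniform solid ball, at v ≈ 7.78 m/s

For rolling without slipping, Mgh = ½(1+k)Mv² where k = I/(MR²), so v = √(2gh/(1+k)).
Solid disk: k = 0.5, giving v = √(2×10×4.24/1.5) = 7.519 m/s.
Uniform solid ball: k = 0.4, giving v = √(2×10×4.24/1.4) = 7.783 m/s.
The smaller k wins: the uniform solid ball, at ≈ 7.78 m/s.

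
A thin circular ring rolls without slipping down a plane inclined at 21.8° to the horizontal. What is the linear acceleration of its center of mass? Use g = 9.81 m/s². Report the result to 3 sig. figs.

The moment of inertia is MR², giving k ≡ I/(MR²) = 1.
Newton's second law down the slope: Mg sinθ − f = Ma. The torque equation fR = Iα (with α = a/R) gives f = kMa.
Eliminating f: Mg sinθ = (1+k)Ma, so a = g sinθ/(1+k) = 9.81 × sin21.8° / 2 ≈ 1.82 m/s².

a ≈ 1.82 m/s²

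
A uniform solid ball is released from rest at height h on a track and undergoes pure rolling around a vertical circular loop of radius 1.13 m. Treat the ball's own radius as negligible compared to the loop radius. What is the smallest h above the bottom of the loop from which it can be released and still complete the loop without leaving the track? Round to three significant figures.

h_min ≈ 3.05 m

Here I = (2/5)MR², so the shape factor k = I/(MR²) = 0.4.
At the top of the loop, the minimum-contact condition is Mg = Mv_top²/r, so v_top² = gr.
With ω = v/R, the kinetic energy at speed v is ½(1+k)Mv² = (7/10)Mv².
Energy conservation from release (height h) to the top (height 2r): Mgh = Mg(2r) + (7/10)M·gr.
Thus h_min = 2r + (1+k)r/2 = r(2 + 1.4/2) = 1.13 × 2.7 ≈ 3.05 m.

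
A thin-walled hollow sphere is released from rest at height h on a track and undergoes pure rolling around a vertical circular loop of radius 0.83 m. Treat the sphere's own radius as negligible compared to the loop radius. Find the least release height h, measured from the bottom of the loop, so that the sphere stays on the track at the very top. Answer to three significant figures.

h_min ≈ 2.35 m

Here I = (2/3)MR², so the shape factor k = I/(MR²) = 2/3.
At the top, contact is just lost when gravity alone supplies the centripetal force: Mg = Mv_top²/r, i.e. v_top² = gr.
With ω = v/R, the kinetic energy at speed v is ½(1+k)Mv² = (5/6)Mv².
Energy conservation from release (height h) to the top (height 2r): Mgh = Mg(2r) + (5/6)M·gr.
Thus h_min = 2r + (1+k)r/2 = r(2 + 1.667/2) = 0.83 × 2.833 ≈ 2.35 m.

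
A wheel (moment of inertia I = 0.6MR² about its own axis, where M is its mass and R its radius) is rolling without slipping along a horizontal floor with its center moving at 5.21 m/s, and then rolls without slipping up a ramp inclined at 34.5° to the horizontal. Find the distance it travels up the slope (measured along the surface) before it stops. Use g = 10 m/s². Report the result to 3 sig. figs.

For this body I = 0.6MR², i.e. k = I/(MR²) = 0.6.
The rolling condition ω = v/R makes the rotational term ½I(v/R)² = ½kMv², so KE_total = ½(1+k)Mv² = (4/5)Mv².
Setting this equal to Mgh gives the vertical rise h = (1+k)v₀²/(2g) = 1.6×5.21²/(2×10) = 2.172 m.
The distance along the slope is d = h/sinθ = 2.172/sin34.5° ≈ 3.83 m.

d ≈ 3.83 m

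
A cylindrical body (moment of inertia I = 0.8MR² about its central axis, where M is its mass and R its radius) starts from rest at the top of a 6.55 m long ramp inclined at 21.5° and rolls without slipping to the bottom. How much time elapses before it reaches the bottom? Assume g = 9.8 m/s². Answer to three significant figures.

t ≈ 2.56 s

Here I = 0.8MR², so the shape factor k = I/(MR²) = 0.8.
Along the incline Mg sinθ − f = Ma, and torque about the center fR = Iα = kMR²(a/R) gives f = kMa.
Hence a = g sinθ/(1+k) = 9.8×sin21.5°/1.8 = 1.995 m/s².
With constant a from rest, t = √(2L/a) = √(2·6.55/1.995) ≈ 2.56 s.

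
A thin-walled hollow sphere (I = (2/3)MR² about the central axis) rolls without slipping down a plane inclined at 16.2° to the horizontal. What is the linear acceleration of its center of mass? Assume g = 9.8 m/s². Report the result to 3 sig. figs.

a ≈ 1.64 m/s²

Here I = (2/3)MR², so the shape factor k = I/(MR²) = 2/3.
Along the incline Mg sinθ − f = Ma, and torque about the center fR = Iα = kMR²(a/R) gives f = kMa.
Eliminating f: Mg sinθ = (1+k)Ma, so a = g sinθ/(1+k) = 9.8 × sin16.2° / 1.667 ≈ 1.64 m/s².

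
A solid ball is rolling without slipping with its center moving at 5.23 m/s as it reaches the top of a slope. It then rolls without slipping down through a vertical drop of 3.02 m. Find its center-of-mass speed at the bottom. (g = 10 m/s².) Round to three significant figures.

v ≈ 8.40 m/s

For this body I = (2/5)MR², i.e. k = I/(MR²) = 0.4.
Rolling without slipping gives ω = v/R, so the total kinetic energy is ½Mv² + ½Iω² = ½(1+k)Mv² = (7/10)Mv².
Energy conservation: (7/10)Mv₀² + Mgh = (7/10)Mv², so v² = v₀² + 2gh/(1+k).
v = √(5.23² + 2×10×3.02/1.4) = √70.5 ≈ 8.40 m/s.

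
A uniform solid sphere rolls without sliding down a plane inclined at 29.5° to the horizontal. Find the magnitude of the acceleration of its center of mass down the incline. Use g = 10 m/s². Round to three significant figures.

a ≈ 3.52 m/s²

For this body I = (2/5)MR², i.e. k = I/(MR²) = 0.4.
Along the incline Mg sinθ − f = Ma, and torque about the center fR = Iα = kMR²(a/R) gives f = kMa.
Eliminating f: Mg sinθ = (1+k)Ma, so a = g sinθ/(1+k) = 10 × sin29.5° / 1.4 ≈ 3.52 m/s².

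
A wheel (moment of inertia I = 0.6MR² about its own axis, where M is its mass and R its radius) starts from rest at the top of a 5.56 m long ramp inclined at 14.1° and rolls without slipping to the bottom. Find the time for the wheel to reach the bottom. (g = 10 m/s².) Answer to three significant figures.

t ≈ 2.70 s

Here I = 0.6MR², so the shape factor k = I/(MR²) = 0.6.
Newton's second law down the slope: Mg sinθ − f = Ma. The torque equation fR = Iα (with α = a/R) gives f = kMa.
Hence a = g sinθ/(1+k) = 10×sin14.1°/1.6 = 1.523 m/s².
Starting from rest, L = ½at², so t = √(2L/a) = √(2×5.56/1.523) ≈ 2.70 s.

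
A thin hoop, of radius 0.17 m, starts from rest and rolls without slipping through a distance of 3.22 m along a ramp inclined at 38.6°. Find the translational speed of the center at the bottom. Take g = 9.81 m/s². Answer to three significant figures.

Here I = MR², so the shape factor k = I/(MR²) = 1.
The rolling condition ω = v/R makes the rotational term ½I(v/R)² = ½kMv², so KE_total = ½(1+k)Mv² = Mv².
The vertical drop is h = L sinθ = 3.22 × sin38.6° = 2.009 m.
Energy conservation: Mgh = Mv², so v = √(2gh/(1+k)) = √(2 × 9.81 × 2.009 / 2) ≈ 4.44 m/s.

v ≈ 4.44 m/s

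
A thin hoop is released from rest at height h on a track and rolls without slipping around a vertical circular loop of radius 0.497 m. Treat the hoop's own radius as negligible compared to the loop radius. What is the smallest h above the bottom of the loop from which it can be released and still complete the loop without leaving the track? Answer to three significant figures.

h_min ≈ 1.49 m

The moment of inertia is MR², giving k ≡ I/(MR²) = 1.
At the top, contact is just lost when gravity alone supplies the centripetal force: Mg = Mv_top²/r, i.e. v_top² = gr.
With ω = v/R, the kinetic energy at speed v is ½(1+k)Mv² = Mv².
Energy conservation from release (height h) to the top (height 2r): Mgh = Mg(2r) + M·gr.
Thus h_min = 2r + (1+k)r/2 = r(2 + 2/2) = 0.497 × 3 ≈ 1.49 m.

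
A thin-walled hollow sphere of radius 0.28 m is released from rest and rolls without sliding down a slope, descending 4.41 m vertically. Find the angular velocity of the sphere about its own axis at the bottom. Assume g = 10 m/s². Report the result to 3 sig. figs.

The moment of inertia is (2/3)MR², giving k ≡ I/(MR²) = 2/3.
Rolling without slipping gives ω = v/R, so the total kinetic energy is ½Mv² + ½Iω² = ½(1+k)Mv² = (5/6)Mv².
Energy conservation Mgh = ½(1+k)Mv² gives v = √(2gh/(1+k)) = √(2 × 10 × 4.41 / 1.667) = 7.275 m/s.
The angular speed follows from ω = v/R = 7.275/0.28 ≈ 26.0 rad/s.

ω ≈ 26.0 rad/s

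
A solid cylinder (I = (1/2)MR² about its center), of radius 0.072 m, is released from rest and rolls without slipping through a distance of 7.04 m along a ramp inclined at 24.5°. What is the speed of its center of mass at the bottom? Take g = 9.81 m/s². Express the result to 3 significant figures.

Here I = (1/2)MR², so the shape factor k = I/(MR²) = 0.5.
Rolling without slipping gives ω = v/R, so the total kinetic energy is ½Mv² + ½Iω² = ½(1+k)Mv² = (3/4)Mv².
The vertical drop is h = L sinθ = 7.04 × sin24.5° = 2.919 m.
Setting Mgh = (3/4)Mv² gives v = √(2gh/(1+k)) = √(2·9.81·2.919/1.5) ≈ 6.18 m/s.

v ≈ 6.18 m/s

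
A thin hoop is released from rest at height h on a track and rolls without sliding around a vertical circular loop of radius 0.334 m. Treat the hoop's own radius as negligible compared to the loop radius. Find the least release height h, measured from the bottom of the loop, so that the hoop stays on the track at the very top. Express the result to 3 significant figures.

The moment of inertia is MR², giving k ≡ I/(MR²) = 1.
At the top of the loop, the minimum-contact condition is Mg = Mv_top²/r, so v_top² = gr.
With ω = v/R, the kinetic energy at speed v is ½(1+k)Mv² = Mv².
Energy conservation from release (height h) to the top (height 2r): Mgh = Mg(2r) + M·gr.
Thus h_min = 2r + (1+k)r/2 = r(2 + 2/2) = 0.334 × 3 ≈ 1.00 m.

h_min ≈ 1.00 m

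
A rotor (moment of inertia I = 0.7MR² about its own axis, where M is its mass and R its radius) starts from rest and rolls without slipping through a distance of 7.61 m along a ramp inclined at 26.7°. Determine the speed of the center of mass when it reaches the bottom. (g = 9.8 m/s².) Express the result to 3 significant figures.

v ≈ 6.28 m/s

Here I = 0.7MR², so the shape factor k = I/(MR²) = 0.7.
The rolling condition ω = v/R makes the rotational term ½I(v/R)² = ½kMv², so KE_total = ½(1+k)Mv² = (17/20)Mv².
The vertical drop is h = L sinθ = 7.61 × sin26.7° = 3.419 m.
Energy conservation: Mgh = (17/20)Mv², so v = √(2gh/(1+k)) = √(2 × 9.8 × 3.419 / 1.7) ≈ 6.28 m/s.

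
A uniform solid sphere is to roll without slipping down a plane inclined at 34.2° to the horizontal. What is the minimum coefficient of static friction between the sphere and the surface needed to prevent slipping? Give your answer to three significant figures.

μ_min ≈ 0.194

For this body I = (2/5)MR², i.e. k = I/(MR²) = 0.4.
Along the incline Mg sinθ − f = Ma, and torque about the center fR = Iα = kMR²(a/R) gives f = kMa.
These give a = g sinθ/(1+k) and the required friction f = kMg sinθ/(1+k).
The normal force is N = Mg cosθ, so μ_min = f/N = k tanθ/(1+k).
μ_min = 0.4 × tan34.2° / 1.4 ≈ 0.194.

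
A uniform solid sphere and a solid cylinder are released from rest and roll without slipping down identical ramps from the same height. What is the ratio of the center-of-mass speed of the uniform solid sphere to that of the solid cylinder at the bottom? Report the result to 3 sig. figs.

Each satisfies Mgh = ½(1+k)Mv² with k = I/(MR²), so v ∝ 1/√(1+k).
For the uniform solid sphere k = 0.4; for the solid cylinder k = 0.5.
v₁/v₂ = √((1+k₂)/(1+k₁)) = √(1.5/1.4) ≈ 1.04.

v_ratio ≈ 1.04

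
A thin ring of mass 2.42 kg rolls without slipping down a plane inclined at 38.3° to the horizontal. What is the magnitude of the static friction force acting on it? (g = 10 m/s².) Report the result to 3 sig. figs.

The moment of inertia is MR², giving k ≡ I/(MR²) = 1.
Translational: Mg sinθ − f = Ma. Rotational about the CM: fR = Iα = kMRa, so f = kMa.
Combining, a = g sinθ/(1+k) and f = kMa = kMg sinθ/(1+k).
f = 1 × 2.42 × 10 × sin38.3° / 2 ≈ 7.50 N.

f ≈ 7.50 N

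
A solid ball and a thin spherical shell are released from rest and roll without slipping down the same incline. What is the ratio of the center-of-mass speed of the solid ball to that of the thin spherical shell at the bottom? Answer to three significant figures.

Each satisfies Mgh = ½(1+k)Mv² with k = I/(MR²), so v ∝ 1/√(1+k).
For the solid ball k = 0.4; for the thin spherical shell k = 2/3.
v₁/v₂ = √((1+k₂)/(1+k₁)) = √(1.667/1.4) ≈ 1.09.

v_ratio ≈ 1.09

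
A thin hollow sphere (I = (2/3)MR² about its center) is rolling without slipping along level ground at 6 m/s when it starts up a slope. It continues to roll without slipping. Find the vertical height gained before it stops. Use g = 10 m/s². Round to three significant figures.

h ≈ 3.00 m

With I = (2/3)MR², the ratio k = I/(MR²) is 2/3.
Since it rolls without slipping, ω = v/R and KE = ½Mv² + ½Iω² = ½(1+k)Mv² = (5/6)Mv².
All of this converts to potential energy at the highest point: (5/6)Mv₀² = Mgh.
Thus h = (1+k)v₀²/(2g) = 1.667 × 6² / (2 × 10) ≈ 3.00 m.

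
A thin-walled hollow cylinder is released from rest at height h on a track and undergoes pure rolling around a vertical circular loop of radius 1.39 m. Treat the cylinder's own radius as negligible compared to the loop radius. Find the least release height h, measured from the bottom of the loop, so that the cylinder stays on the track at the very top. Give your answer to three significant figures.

For this body I = MR², i.e. k = I/(MR²) = 1.
At the top, contact is just lost when gravity alone supplies the centripetal force: Mg = Mv_top²/r, i.e. v_top² = gr.
With ω = v/R, the kinetic energy at speed v is ½(1+k)Mv² = Mv².
Energy conservation from release (height h) to the top (height 2r): Mgh = Mg(2r) + M·gr.
Thus h_min = 2r + (1+k)r/2 = r(2 + 2/2) = 1.39 × 3 ≈ 4.17 m.

h_min ≈ 4.17 m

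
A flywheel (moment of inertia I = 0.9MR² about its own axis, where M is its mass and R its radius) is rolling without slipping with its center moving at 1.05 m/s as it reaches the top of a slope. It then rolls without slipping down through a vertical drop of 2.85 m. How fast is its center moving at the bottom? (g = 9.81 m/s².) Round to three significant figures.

With I = 0.9MR², the ratio k = I/(MR²) is 0.9.
Rolling without slipping gives ω = v/R, so the total kinetic energy is ½Mv² + ½Iω² = ½(1+k)Mv² = (19/20)Mv².
Conserving energy between top and bottom: (19/20)Mv² = (19/20)Mv₀² + Mgh, hence v² = v₀² + 2gh/(1+k).
v = √(1.05² + 2×9.81×2.85/1.9) = √30.53 ≈ 5.53 m/s.

v ≈ 5.53 m/s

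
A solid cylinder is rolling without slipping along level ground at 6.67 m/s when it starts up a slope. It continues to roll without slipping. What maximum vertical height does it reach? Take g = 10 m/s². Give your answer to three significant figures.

h ≈ 3.34 m

For this body I = (1/2)MR², i.e. k = I/(MR²) = 0.5.
Rolling without slipping gives ω = v/R, so the total kinetic energy is ½Mv² + ½Iω² = ½(1+k)Mv² = (3/4)Mv².
All of this converts to potential energy at the highest point: (3/4)Mv₀² = Mgh.
Thus h = (1+k)v₀²/(2g) = 1.5 × 6.67² / (2 × 10) ≈ 3.34 m.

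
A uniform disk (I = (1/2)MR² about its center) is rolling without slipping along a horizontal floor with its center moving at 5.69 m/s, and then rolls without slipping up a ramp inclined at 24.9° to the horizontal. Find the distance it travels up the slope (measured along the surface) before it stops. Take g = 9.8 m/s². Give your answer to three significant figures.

d ≈ 5.88 m

The moment of inertia is (1/2)MR², giving k ≡ I/(MR²) = 0.5.
The rolling condition ω = v/R makes the rotational term ½I(v/R)² = ½kMv², so KE_total = ½(1+k)Mv² = (3/4)Mv².
Setting this equal to Mgh gives the vertical rise h = (1+k)v₀²/(2g) = 1.5×5.69²/(2×9.8) = 2.478 m.
The distance along the slope is d = h/sinθ = 2.478/sin24.9° ≈ 5.88 m.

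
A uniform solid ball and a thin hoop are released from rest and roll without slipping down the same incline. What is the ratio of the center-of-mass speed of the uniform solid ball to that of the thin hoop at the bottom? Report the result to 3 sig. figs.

Each satisfies Mgh = ½(1+k)Mv² with k = I/(MR²), so v ∝ 1/√(1+k).
For the uniform solid ball k = 0.4; for the thin hoop k = 1.
v₁/v₂ = √((1+k₂)/(1+k₁)) = √(2/1.4) ≈ 1.20.

v_ratio ≈ 1.20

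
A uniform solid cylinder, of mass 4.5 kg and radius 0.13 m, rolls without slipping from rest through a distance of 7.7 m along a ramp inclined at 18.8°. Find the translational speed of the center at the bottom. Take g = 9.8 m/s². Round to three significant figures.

With I = (1/2)MR², the ratio k = I/(MR²) is 0.5.
Pure rolling means v = ωR; then KE = ½Mv² + ½I(v/R)² = ½(1+k)Mv² = (3/4)Mv².
The vertical drop is h = L sinθ = 7.7 × sin18.8° = 2.481 m.
Energy conservation: Mgh = (3/4)Mv², so v = √(2gh/(1+k)) = √(2 × 9.8 × 2.481 / 1.5) ≈ 5.69 m/s.

v ≈ 5.69 m/s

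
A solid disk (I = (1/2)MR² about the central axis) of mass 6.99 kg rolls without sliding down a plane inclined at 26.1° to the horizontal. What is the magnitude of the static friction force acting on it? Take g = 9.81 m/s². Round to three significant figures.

f ≈ 10.1 N

Here I = (1/2)MR², so the shape factor k = I/(MR²) = 0.5.
Along the incline Mg sinθ − f = Ma, and torque about the center fR = Iα = kMR²(a/R) gives f = kMa.
Combining, a = g sinθ/(1+k) and f = kMa = kMg sinθ/(1+k).
f = 0.5 × 6.99 × 9.81 × sin26.1° / 1.5 ≈ 10.1 N.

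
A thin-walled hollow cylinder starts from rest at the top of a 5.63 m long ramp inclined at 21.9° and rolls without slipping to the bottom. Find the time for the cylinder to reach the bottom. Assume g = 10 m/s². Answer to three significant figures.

Here I = MR², so the shape factor k = I/(MR²) = 1.
Along the incline Mg sinθ − f = Ma, and torque about the center fR = Iα = kMR²(a/R) gives f = kMa.
Hence a = g sinθ/(1+k) = 10×sin21.9°/2 = 1.865 m/s².
With constant a from rest, t = √(2L/a) = √(2·5.63/1.865) ≈ 2.46 s.

t ≈ 2.46 s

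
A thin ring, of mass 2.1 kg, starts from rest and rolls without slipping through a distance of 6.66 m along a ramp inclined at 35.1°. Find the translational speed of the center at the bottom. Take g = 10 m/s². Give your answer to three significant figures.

v ≈ 6.19 m/s

The moment of inertia is MR², giving k ≡ I/(MR²) = 1.
Pure rolling means v = ωR; then KE = ½Mv² + ½I(v/R)² = ½(1+k)Mv² = Mv².
The vertical drop is h = L sinθ = 6.66 × sin35.1° = 3.83 m.
Setting Mgh = Mv² gives v = √(2gh/(1+k)) = √(2·10·3.83/2) ≈ 6.19 m/s.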